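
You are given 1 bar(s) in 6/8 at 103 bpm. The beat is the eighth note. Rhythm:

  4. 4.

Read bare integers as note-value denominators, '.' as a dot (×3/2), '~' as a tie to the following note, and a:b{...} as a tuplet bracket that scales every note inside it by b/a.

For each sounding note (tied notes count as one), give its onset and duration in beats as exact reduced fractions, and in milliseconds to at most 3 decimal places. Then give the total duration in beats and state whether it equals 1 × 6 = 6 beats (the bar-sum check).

1) 0.0ms=0b +1747.573ms=3b
2) 1747.573ms=3b +1747.573ms=3b
Σ=6b of 6 (103bpm 6/8) — PASS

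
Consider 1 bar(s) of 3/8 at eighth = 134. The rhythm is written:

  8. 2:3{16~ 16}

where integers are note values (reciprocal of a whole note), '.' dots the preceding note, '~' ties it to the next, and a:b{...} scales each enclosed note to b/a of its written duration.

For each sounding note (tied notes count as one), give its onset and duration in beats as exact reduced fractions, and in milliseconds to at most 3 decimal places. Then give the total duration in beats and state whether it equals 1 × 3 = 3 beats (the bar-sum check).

1) 0.0ms=0b +671.642ms=3/2b
2) 671.642ms=3/2b +671.642ms=3/2b
Σ=3b of 3 (134bpm 3/8) — PASS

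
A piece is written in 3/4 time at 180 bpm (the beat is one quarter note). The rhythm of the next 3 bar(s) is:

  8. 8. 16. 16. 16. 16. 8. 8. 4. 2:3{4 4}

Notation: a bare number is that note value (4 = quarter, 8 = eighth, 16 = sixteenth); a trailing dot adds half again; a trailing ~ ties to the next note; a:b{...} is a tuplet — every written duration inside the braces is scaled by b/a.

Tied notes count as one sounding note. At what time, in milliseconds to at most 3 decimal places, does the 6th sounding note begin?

1. 0.0ms @ 0 + 250.0ms (3/4)
2. 250.0ms @ 3/4 + 250.0ms (3/4)
3. 500.0ms @ 3/2 + 125.0ms (3/8)
4. 625.0ms @ 15/8 + 125.0ms (3/8)
5. 750.0ms @ 9/4 + 125.0ms (3/8)
6. 875.0ms @ 21/8 + 125.0ms (3/8)
7. 1000.0ms @ 3 + 250.0ms (3/4)
8. 1250.0ms @ 15/4 + 250.0ms (3/4)
9. 1500.0ms @ 9/2 + 500.0ms (3/2)
10. 2000.0ms @ 6 + 500.0ms (3/2)
11. 2500.0ms @ 15/2 + 500.0ms (3/2)

note 6 onset = 21/8b = 875.0ms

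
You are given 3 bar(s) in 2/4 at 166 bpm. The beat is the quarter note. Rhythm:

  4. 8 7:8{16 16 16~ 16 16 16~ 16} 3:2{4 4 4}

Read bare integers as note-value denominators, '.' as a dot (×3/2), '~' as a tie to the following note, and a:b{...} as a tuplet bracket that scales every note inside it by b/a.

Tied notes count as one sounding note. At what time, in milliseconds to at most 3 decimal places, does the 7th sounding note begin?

note 7 onset = 24/7b = 1239.243ms

1. 0.0ms @ 0 + 542.169ms (3/2)
2. 542.169ms @ 3/2 + 180.723ms (1/2)
3. 722.892ms @ 2 + 103.27ms (2/7)
4. 826.162ms @ 16/7 + 103.27ms (2/7)
5. 929.432ms @ 18/7 + 206.54ms (4/7)
6. 1135.972ms @ 22/7 + 103.27ms (2/7)
7. 1239.243ms @ 24/7 + 206.54ms (4/7)
8. 1445.783ms @ 4 + 240.964ms (2/3)
9. 1686.747ms @ 14/3 + 240.964ms (2/3)
10. 1927.711ms @ 16/3 + 240.964ms (2/3)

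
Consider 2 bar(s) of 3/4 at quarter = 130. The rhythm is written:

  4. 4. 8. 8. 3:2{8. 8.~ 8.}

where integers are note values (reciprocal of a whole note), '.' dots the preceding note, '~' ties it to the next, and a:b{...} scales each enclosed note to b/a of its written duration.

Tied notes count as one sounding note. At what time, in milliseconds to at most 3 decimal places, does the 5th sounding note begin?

1. 0.0ms @ 0 + 692.308ms (3/2)
2. 692.308ms @ 3/2 + 692.308ms (3/2)
3. 1384.615ms @ 3 + 346.154ms (3/4)
4. 1730.769ms @ 15/4 + 346.154ms (3/4)
5. 2076.923ms @ 9/2 + 230.769ms (1/2)
6. 2307.692ms @ 5 + 461.538ms (1)

note 5 onset = 9/2b = 2076.923ms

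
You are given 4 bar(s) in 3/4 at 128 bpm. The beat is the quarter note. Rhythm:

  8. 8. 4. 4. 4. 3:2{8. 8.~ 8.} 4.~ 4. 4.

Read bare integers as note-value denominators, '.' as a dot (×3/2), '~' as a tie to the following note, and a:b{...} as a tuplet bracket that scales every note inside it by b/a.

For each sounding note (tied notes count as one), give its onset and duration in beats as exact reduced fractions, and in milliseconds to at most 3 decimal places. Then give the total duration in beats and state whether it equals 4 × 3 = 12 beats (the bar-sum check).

1) 0.0ms=0b +351.562ms=3/4b
2) 351.562ms=3/4b +351.562ms=3/4b
3) 703.125ms=3/2b +703.125ms=3/2b
4) 1406.25ms=3b +703.125ms=3/2b
5) 2109.375ms=9/2b +703.125ms=3/2b
6) 2812.5ms=6b +234.375ms=1/2b
7) 3046.875ms=13/2b +468.75ms=1b
8) 3515.625ms=15/2b +1406.25ms=3b
9) 4921.875ms=21/2b +703.125ms=3/2b
Σ=12b of 12 (128bpm 3/4) — PASS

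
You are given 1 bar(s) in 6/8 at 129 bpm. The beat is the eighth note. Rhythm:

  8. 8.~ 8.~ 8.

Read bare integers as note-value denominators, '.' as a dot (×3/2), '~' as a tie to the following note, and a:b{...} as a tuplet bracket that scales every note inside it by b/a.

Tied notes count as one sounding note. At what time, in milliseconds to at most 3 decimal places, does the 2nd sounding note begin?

1. 0.0ms @ 0 + 697.674ms (3/2)
2. 697.674ms @ 3/2 + 2093.023ms (9/2)

note 2 onset = 3/2b = 697.674ms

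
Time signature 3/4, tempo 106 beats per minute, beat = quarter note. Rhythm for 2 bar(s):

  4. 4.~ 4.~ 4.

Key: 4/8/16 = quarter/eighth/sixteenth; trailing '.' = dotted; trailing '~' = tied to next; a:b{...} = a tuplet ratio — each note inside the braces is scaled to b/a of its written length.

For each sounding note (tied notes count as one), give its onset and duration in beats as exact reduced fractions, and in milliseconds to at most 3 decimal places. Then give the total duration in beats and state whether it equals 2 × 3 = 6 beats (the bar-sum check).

1) 0.0ms=0b +849.057ms=3/2b
2) 849.057ms=3/2b +2547.17ms=9/2b
Σ=6b of 6 (106bpm 3/4) — PASS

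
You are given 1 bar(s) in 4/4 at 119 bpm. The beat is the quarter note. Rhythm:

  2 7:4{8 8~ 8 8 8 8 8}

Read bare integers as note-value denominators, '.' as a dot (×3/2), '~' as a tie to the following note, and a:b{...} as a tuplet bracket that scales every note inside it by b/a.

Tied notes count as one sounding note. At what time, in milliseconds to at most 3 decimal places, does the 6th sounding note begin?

1. 0.0ms @ 0 + 1008.403ms (2)
2. 1008.403ms @ 2 + 144.058ms (2/7)
3. 1152.461ms @ 16/7 + 288.115ms (4/7)
4. 1440.576ms @ 20/7 + 144.058ms (2/7)
5. 1584.634ms @ 22/7 + 144.058ms (2/7)
6. 1728.691ms @ 24/7 + 144.058ms (2/7)
7. 1872.749ms @ 26/7 + 144.058ms (2/7)

note 6 onset = 24/7b = 1728.691ms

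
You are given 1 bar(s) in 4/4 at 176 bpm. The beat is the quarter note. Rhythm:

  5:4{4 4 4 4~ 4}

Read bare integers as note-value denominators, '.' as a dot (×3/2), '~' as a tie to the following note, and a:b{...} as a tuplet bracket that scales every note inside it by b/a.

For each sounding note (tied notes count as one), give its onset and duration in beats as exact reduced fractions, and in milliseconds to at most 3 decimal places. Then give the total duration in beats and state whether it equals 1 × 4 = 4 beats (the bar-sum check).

1) 0.0ms=0b +272.727ms=4/5b
2) 272.727ms=4/5b +272.727ms=4/5b
3) 545.455ms=8/5b +272.727ms=4/5b
4) 818.182ms=12/5b +545.455ms=8/5b
Σ=4b of 4 (176bpm 4/4) — PASS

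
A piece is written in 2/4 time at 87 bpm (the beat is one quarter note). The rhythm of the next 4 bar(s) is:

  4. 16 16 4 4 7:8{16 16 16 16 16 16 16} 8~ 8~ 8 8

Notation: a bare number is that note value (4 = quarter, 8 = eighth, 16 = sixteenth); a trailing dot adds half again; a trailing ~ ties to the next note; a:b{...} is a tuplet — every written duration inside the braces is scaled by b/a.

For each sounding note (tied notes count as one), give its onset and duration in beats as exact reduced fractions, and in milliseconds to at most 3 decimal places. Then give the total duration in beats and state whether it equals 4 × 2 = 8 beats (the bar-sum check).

1) 0.0ms=0b +1034.483ms=3/2b
2) 1034.483ms=3/2b +172.414ms=1/4b
3) 1206.897ms=7/4b +172.414ms=1/4b
4) 1379.31ms=2b +689.655ms=1b
5) 2068.966ms=3b +689.655ms=1b
6) 2758.621ms=4b +197.044ms=2/7b
7) 2955.665ms=30/7b +197.044ms=2/7b
8) 3152.709ms=32/7b +197.044ms=2/7b
9) 3349.754ms=34/7b +197.044ms=2/7b
10) 3546.798ms=36/7b +197.044ms=2/7b
11) 3743.842ms=38/7b +197.044ms=2/7b
12) 3940.887ms=40/7b +197.044ms=2/7b
13) 4137.931ms=6b +1034.483ms=3/2b
14) 5172.414ms=15/2b +344.828ms=1/2b
Σ=8b of 8 (87bpm 2/4) — PASS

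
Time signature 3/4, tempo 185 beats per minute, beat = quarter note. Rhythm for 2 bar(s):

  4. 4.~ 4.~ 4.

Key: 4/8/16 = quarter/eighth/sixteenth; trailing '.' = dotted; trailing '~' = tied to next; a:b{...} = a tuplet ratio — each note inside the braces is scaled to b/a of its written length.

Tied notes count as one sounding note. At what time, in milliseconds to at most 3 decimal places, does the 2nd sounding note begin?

1. 0.0ms @ 0 + 486.486ms (3/2)
2. 486.486ms @ 3/2 + 1459.459ms (9/2)

note 2 onset = 3/2b = 486.486ms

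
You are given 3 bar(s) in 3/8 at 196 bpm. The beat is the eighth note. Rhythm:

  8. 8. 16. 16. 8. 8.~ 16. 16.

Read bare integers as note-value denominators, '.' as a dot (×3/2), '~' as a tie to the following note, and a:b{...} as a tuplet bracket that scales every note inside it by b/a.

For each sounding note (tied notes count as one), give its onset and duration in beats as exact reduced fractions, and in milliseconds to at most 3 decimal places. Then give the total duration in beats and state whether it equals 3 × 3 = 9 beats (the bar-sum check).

1) 0.0ms=0b +459.184ms=3/2b
2) 459.184ms=3/2b +459.184ms=3/2b
3) 918.367ms=3b +229.592ms=3/4b
4) 1147.959ms=15/4b +229.592ms=3/4b
5) 1377.551ms=9/2b +459.184ms=3/2b
6) 1836.735ms=6b +688.776ms=9/4b
7) 2525.51ms=33/4b +229.592ms=3/4b
Σ=9b of 9 (196bpm 3/8) — PASS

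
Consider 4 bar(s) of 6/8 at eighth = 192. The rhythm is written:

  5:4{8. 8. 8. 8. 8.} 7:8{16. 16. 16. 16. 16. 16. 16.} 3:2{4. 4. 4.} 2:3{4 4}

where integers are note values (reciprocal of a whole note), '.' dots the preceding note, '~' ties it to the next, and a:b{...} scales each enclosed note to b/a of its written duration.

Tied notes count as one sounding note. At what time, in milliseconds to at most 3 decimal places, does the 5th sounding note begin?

1. 0.0ms @ 0 + 375.0ms (6/5)
2. 375.0ms @ 6/5 + 375.0ms (6/5)
3. 750.0ms @ 12/5 + 375.0ms (6/5)
4. 1125.0ms @ 18/5 + 375.0ms (6/5)
5. 1500.0ms @ 24/5 + 375.0ms (6/5)
6. 1875.0ms @ 6 + 267.857ms (6/7)
7. 2142.857ms @ 48/7 + 267.857ms (6/7)
8. 2410.714ms @ 54/7 + 267.857ms (6/7)
9. 2678.571ms @ 60/7 + 267.857ms (6/7)
10. 2946.429ms @ 66/7 + 267.857ms (6/7)
11. 3214.286ms @ 72/7 + 267.857ms (6/7)
12. 3482.143ms @ 78/7 + 267.857ms (6/7)
13. 3750.0ms @ 12 + 625.0ms (2)
14. 4375.0ms @ 14 + 625.0ms (2)
15. 5000.0ms @ 16 + 625.0ms (2)
16. 5625.0ms @ 18 + 937.5ms (3)
17. 6562.5ms @ 21 + 937.5ms (3)

note 5 onset = 24/5b = 1500.0ms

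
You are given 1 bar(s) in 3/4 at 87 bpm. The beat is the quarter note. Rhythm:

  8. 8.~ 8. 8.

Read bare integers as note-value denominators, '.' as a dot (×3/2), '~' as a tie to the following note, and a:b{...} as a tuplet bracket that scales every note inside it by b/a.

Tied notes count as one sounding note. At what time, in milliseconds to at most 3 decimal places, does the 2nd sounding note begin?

note 2 onset = 3/4b = 517.241ms

1. 0.0ms @ 0 + 517.241ms (3/4)
2. 517.241ms @ 3/4 + 1034.483ms (3/2)
3. 1551.724ms @ 9/4 + 517.241ms (3/4)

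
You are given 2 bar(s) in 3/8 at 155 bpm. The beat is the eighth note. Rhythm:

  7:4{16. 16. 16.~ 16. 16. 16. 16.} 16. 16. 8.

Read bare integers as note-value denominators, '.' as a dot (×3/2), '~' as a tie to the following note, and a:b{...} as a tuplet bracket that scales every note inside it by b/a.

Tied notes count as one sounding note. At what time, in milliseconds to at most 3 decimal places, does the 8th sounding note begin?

1. 0.0ms @ 0 + 165.899ms (3/7)
2. 165.899ms @ 3/7 + 165.899ms (3/7)
3. 331.797ms @ 6/7 + 331.797ms (6/7)
4. 663.594ms @ 12/7 + 165.899ms (3/7)
5. 829.493ms @ 15/7 + 165.899ms (3/7)
6. 995.392ms @ 18/7 + 165.899ms (3/7)
7. 1161.29ms @ 3 + 290.323ms (3/4)
8. 1451.613ms @ 15/4 + 290.323ms (3/4)
9. 1741.935ms @ 9/2 + 580.645ms (3/2)

note 8 onset = 15/4b = 1451.613ms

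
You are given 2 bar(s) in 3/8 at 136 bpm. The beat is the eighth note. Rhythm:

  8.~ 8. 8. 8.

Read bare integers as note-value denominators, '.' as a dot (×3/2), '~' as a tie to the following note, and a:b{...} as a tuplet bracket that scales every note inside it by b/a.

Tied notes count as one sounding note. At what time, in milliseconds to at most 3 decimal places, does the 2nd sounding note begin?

1. 0.0ms @ 0 + 1323.529ms (3)
2. 1323.529ms @ 3 + 661.765ms (3/2)
3. 1985.294ms @ 9/2 + 661.765ms (3/2)

note 2 onset = 3b = 1323.529ms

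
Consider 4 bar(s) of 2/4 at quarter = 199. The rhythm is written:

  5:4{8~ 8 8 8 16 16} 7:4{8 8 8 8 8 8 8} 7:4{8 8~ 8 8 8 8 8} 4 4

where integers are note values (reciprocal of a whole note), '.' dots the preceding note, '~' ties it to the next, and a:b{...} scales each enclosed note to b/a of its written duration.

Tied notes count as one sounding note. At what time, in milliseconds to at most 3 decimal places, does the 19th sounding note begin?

1. 0.0ms @ 0 + 241.206ms (4/5)
2. 241.206ms @ 4/5 + 120.603ms (2/5)
3. 361.809ms @ 6/5 + 120.603ms (2/5)
4. 482.412ms @ 8/5 + 60.302ms (1/5)
5. 542.714ms @ 9/5 + 60.302ms (1/5)
6. 603.015ms @ 2 + 86.145ms (2/7)
7. 689.16ms @ 16/7 + 86.145ms (2/7)
8. 775.305ms @ 18/7 + 86.145ms (2/7)
9. 861.45ms @ 20/7 + 86.145ms (2/7)
10. 947.595ms @ 22/7 + 86.145ms (2/7)
11. 1033.74ms @ 24/7 + 86.145ms (2/7)
12. 1119.885ms @ 26/7 + 86.145ms (2/7)
13. 1206.03ms @ 4 + 86.145ms (2/7)
14. 1292.175ms @ 30/7 + 172.29ms (4/7)
15. 1464.465ms @ 34/7 + 86.145ms (2/7)
16. 1550.61ms @ 36/7 + 86.145ms (2/7)
17. 1636.755ms @ 38/7 + 86.145ms (2/7)
18. 1722.9ms @ 40/7 + 86.145ms (2/7)
19. 1809.045ms @ 6 + 301.508ms (1)
20. 2110.553ms @ 7 + 301.508ms (1)

note 19 onset = 6b = 1809.045ms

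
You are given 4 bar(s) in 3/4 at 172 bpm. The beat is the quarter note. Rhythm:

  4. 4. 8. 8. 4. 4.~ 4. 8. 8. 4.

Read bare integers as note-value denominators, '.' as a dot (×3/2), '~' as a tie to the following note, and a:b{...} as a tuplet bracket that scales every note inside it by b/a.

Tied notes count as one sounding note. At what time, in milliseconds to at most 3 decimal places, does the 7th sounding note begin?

note 7 onset = 9b = 3139.535ms

1. 0.0ms @ 0 + 523.256ms (3/2)
2. 523.256ms @ 3/2 + 523.256ms (3/2)
3. 1046.512ms @ 3 + 261.628ms (3/4)
4. 1308.14ms @ 15/4 + 261.628ms (3/4)
5. 1569.767ms @ 9/2 + 523.256ms (3/2)
6. 2093.023ms @ 6 + 1046.512ms (3)
7. 3139.535ms @ 9 + 261.628ms (3/4)
8. 3401.163ms @ 39/4 + 261.628ms (3/4)
9. 3662.791ms @ 21/2 + 523.256ms (3/2)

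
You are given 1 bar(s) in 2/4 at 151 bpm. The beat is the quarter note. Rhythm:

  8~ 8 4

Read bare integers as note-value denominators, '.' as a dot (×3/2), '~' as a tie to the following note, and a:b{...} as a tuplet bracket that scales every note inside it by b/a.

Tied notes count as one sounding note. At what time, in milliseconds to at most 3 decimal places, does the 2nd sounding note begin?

note 2 onset = 1b = 397.351ms

1. 0.0ms @ 0 + 397.351ms (1)
2. 397.351ms @ 1 + 397.351ms (1)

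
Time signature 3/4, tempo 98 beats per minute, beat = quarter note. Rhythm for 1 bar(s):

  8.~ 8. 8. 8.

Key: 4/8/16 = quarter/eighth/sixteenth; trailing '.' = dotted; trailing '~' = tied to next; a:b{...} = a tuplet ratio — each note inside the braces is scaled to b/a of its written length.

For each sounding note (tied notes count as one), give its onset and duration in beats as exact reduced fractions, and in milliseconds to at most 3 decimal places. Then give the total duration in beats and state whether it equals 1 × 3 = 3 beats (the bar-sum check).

1) 0.0ms=0b +918.367ms=3/2b
2) 918.367ms=3/2b +459.184ms=3/4b
3) 1377.551ms=9/4b +459.184ms=3/4b
Σ=3b of 3 (98bpm 3/4) — PASS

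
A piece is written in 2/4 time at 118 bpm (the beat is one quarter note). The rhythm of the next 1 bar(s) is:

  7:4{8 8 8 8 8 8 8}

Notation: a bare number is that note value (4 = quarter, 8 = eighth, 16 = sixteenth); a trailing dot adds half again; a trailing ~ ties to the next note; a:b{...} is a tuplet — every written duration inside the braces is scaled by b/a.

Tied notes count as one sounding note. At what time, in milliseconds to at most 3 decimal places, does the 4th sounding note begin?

1. 0.0ms @ 0 + 145.278ms (2/7)
2. 145.278ms @ 2/7 + 145.278ms (2/7)
3. 290.557ms @ 4/7 + 145.278ms (2/7)
4. 435.835ms @ 6/7 + 145.278ms (2/7)
5. 581.114ms @ 8/7 + 145.278ms (2/7)
6. 726.392ms @ 10/7 + 145.278ms (2/7)
7. 871.671ms @ 12/7 + 145.278ms (2/7)

note 4 onset = 6/7b = 435.835ms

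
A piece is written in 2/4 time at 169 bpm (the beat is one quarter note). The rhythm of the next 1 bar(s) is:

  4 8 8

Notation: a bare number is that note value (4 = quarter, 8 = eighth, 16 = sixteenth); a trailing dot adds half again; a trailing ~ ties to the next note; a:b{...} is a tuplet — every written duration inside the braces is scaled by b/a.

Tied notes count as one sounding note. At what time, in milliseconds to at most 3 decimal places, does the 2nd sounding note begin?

note 2 onset = 1b = 355.03ms

1. 0.0ms @ 0 + 355.03ms (1)
2. 355.03ms @ 1 + 177.515ms (1/2)
3. 532.544ms @ 3/2 + 177.515ms (1/2)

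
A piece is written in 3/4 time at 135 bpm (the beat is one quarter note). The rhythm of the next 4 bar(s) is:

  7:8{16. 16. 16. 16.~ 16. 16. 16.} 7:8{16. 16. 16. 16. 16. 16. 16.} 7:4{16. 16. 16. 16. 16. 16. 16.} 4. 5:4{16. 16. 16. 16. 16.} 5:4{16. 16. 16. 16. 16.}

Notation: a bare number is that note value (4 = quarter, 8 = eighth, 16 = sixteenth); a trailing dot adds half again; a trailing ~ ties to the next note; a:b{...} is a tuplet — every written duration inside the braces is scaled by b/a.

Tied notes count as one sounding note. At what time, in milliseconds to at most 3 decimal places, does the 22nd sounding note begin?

1. 0.0ms @ 0 + 190.476ms (3/7)
2. 190.476ms @ 3/7 + 190.476ms (3/7)
3. 380.952ms @ 6/7 + 190.476ms (3/7)
4. 571.429ms @ 9/7 + 380.952ms (6/7)
5. 952.381ms @ 15/7 + 190.476ms (3/7)
6. 1142.857ms @ 18/7 + 190.476ms (3/7)
7. 1333.333ms @ 3 + 190.476ms (3/7)
8. 1523.81ms @ 24/7 + 190.476ms (3/7)
9. 1714.286ms @ 27/7 + 190.476ms (3/7)
10. 1904.762ms @ 30/7 + 190.476ms (3/7)
11. 2095.238ms @ 33/7 + 190.476ms (3/7)
12. 2285.714ms @ 36/7 + 190.476ms (3/7)
13. 2476.19ms @ 39/7 + 190.476ms (3/7)
14. 2666.667ms @ 6 + 95.238ms (3/14)
15. 2761.905ms @ 87/14 + 95.238ms (3/14)
16. 2857.143ms @ 45/7 + 95.238ms (3/14)
17. 2952.381ms @ 93/14 + 95.238ms (3/14)
18. 3047.619ms @ 48/7 + 95.238ms (3/14)
19. 3142.857ms @ 99/14 + 95.238ms (3/14)
20. 3238.095ms @ 51/7 + 95.238ms (3/14)
21. 3333.333ms @ 15/2 + 666.667ms (3/2)
22. 4000.0ms @ 9 + 133.333ms (3/10)
23. 4133.333ms @ 93/10 + 133.333ms (3/10)
24. 4266.667ms @ 48/5 + 133.333ms (3/10)
25. 4400.0ms @ 99/10 + 133.333ms (3/10)
26. 4533.333ms @ 51/5 + 133.333ms (3/10)
27. 4666.667ms @ 21/2 + 133.333ms (3/10)
28. 4800.0ms @ 54/5 + 133.333ms (3/10)
29. 4933.333ms @ 111/10 + 133.333ms (3/10)
30. 5066.667ms @ 57/5 + 133.333ms (3/10)
31. 5200.0ms @ 117/10 + 133.333ms (3/10)

note 22 onset = 9b = 4000.0ms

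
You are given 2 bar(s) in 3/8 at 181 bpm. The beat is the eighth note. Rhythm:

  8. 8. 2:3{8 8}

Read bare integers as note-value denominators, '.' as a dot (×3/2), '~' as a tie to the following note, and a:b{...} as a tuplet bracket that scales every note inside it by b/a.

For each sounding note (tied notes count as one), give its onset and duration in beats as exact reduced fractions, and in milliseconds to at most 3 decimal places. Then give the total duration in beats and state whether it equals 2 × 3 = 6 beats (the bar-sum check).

1) 0.0ms=0b +497.238ms=3/2b
2) 497.238ms=3/2b +497.238ms=3/2b
3) 994.475ms=3b +497.238ms=3/2b
4) 1491.713ms=9/2b +497.238ms=3/2b
Σ=6b of 6 (181bpm 3/8) — PASS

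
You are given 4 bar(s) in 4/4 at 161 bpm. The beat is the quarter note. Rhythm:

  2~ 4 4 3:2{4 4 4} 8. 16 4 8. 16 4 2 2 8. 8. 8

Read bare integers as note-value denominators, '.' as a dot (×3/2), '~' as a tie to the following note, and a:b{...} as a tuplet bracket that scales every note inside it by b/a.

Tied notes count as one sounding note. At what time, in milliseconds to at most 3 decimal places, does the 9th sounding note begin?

1. 0.0ms @ 0 + 1118.012ms (3)
2. 1118.012ms @ 3 + 372.671ms (1)
3. 1490.683ms @ 4 + 248.447ms (2/3)
4. 1739.13ms @ 14/3 + 248.447ms (2/3)
5. 1987.578ms @ 16/3 + 248.447ms (2/3)
6. 2236.025ms @ 6 + 279.503ms (3/4)
7. 2515.528ms @ 27/4 + 93.168ms (1/4)
8. 2608.696ms @ 7 + 372.671ms (1)
9. 2981.366ms @ 8 + 279.503ms (3/4)
10. 3260.87ms @ 35/4 + 93.168ms (1/4)
11. 3354.037ms @ 9 + 372.671ms (1)
12. 3726.708ms @ 10 + 745.342ms (2)
13. 4472.05ms @ 12 + 745.342ms (2)
14. 5217.391ms @ 14 + 279.503ms (3/4)
15. 5496.894ms @ 59/4 + 279.503ms (3/4)
16. 5776.398ms @ 31/2 + 186.335ms (1/2)

note 9 onset = 8b = 2981.366ms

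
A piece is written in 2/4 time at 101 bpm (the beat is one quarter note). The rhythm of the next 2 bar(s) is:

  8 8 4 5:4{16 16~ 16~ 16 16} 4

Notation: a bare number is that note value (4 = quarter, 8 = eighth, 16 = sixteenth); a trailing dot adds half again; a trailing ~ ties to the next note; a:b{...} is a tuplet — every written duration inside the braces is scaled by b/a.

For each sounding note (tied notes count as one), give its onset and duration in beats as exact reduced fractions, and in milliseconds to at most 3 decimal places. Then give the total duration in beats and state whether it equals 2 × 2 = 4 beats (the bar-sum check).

1) 0.0ms=0b +297.03ms=1/2b
2) 297.03ms=1/2b +297.03ms=1/2b
3) 594.059ms=1b +594.059ms=1b
4) 1188.119ms=2b +118.812ms=1/5b
5) 1306.931ms=11/5b +356.436ms=3/5b
6) 1663.366ms=14/5b +118.812ms=1/5b
7) 1782.178ms=3b +594.059ms=1b
Σ=4b of 4 (101bpm 2/4) — PASS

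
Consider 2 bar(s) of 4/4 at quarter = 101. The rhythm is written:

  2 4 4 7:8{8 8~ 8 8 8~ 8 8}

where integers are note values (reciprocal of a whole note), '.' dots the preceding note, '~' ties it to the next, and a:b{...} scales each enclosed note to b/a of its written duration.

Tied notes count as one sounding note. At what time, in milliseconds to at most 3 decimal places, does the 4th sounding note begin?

1. 0.0ms @ 0 + 1188.119ms (2)
2. 1188.119ms @ 2 + 594.059ms (1)
3. 1782.178ms @ 3 + 594.059ms (1)
4. 2376.238ms @ 4 + 339.463ms (4/7)
5. 2715.7ms @ 32/7 + 678.925ms (8/7)
6. 3394.625ms @ 40/7 + 339.463ms (4/7)
7. 3734.088ms @ 44/7 + 678.925ms (8/7)
8. 4413.013ms @ 52/7 + 339.463ms (4/7)

note 4 onset = 4b = 2376.238ms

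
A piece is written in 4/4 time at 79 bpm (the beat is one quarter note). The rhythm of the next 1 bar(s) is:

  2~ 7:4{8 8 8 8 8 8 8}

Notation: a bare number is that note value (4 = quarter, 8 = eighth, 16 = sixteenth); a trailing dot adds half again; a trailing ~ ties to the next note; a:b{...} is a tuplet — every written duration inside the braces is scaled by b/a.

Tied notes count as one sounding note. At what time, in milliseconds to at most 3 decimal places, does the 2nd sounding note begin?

note 2 onset = 16/7b = 1735.986ms

1. 0.0ms @ 0 + 1735.986ms (16/7)
2. 1735.986ms @ 16/7 + 216.998ms (2/7)
3. 1952.984ms @ 18/7 + 216.998ms (2/7)
4. 2169.982ms @ 20/7 + 216.998ms (2/7)
5. 2386.98ms @ 22/7 + 216.998ms (2/7)
6. 2603.978ms @ 24/7 + 216.998ms (2/7)
7. 2820.976ms @ 26/7 + 216.998ms (2/7)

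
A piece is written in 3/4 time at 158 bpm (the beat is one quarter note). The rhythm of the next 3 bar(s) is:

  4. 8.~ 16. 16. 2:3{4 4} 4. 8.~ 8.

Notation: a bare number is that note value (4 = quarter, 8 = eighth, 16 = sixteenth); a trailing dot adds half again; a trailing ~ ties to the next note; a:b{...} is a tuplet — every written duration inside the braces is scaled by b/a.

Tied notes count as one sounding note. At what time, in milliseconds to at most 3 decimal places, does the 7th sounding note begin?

note 7 onset = 15/2b = 2848.101ms

1. 0.0ms @ 0 + 569.62ms (3/2)
2. 569.62ms @ 3/2 + 427.215ms (9/8)
3. 996.835ms @ 21/8 + 142.405ms (3/8)
4. 1139.241ms @ 3 + 569.62ms (3/2)
5. 1708.861ms @ 9/2 + 569.62ms (3/2)
6. 2278.481ms @ 6 + 569.62ms (3/2)
7. 2848.101ms @ 15/2 + 569.62ms (3/2)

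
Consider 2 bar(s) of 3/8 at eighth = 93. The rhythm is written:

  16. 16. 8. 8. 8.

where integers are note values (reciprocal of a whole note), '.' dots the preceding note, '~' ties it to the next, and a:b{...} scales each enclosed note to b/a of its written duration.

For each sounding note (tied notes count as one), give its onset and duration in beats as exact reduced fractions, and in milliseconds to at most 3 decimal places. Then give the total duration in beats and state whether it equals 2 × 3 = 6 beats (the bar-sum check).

1) 0.0ms=0b +483.871ms=3/4b
2) 483.871ms=3/4b +483.871ms=3/4b
3) 967.742ms=3/2b +967.742ms=3/2b
4) 1935.484ms=3b +967.742ms=3/2b
5) 2903.226ms=9/2b +967.742ms=3/2b
Σ=6b of 6 (93bpm 3/8) — PASS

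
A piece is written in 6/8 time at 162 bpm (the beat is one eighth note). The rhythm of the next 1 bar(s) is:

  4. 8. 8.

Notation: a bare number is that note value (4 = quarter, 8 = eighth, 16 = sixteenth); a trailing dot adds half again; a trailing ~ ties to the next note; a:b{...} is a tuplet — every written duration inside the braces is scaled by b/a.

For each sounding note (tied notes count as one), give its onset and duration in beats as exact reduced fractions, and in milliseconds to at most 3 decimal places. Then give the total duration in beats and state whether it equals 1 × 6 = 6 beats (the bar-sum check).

1) 0.0ms=0b +1111.111ms=3b
2) 1111.111ms=3b +555.556ms=3/2b
3) 1666.667ms=9/2b +555.556ms=3/2b
Σ=6b of 6 (162bpm 6/8) — PASS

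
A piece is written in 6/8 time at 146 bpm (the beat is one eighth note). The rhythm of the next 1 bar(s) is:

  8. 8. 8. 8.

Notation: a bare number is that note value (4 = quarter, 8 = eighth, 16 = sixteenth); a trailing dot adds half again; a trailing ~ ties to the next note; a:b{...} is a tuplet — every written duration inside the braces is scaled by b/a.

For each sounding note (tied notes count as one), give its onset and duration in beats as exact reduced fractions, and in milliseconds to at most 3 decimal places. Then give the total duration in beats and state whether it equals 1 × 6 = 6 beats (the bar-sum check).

1) 0.0ms=0b +616.438ms=3/2b
2) 616.438ms=3/2b +616.438ms=3/2b
3) 1232.877ms=3b +616.438ms=3/2b
4) 1849.315ms=9/2b +616.438ms=3/2b
Σ=6b of 6 (146bpm 6/8) — PASS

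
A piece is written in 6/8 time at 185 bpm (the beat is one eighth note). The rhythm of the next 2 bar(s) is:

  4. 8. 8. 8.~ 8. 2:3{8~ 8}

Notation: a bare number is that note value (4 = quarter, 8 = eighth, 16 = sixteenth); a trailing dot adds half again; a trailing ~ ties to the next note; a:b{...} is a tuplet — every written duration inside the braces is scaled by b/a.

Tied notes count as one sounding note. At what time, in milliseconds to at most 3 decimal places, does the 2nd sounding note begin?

1. 0.0ms @ 0 + 972.973ms (3)
2. 972.973ms @ 3 + 486.486ms (3/2)
3. 1459.459ms @ 9/2 + 486.486ms (3/2)
4. 1945.946ms @ 6 + 972.973ms (3)
5. 2918.919ms @ 9 + 972.973ms (3)

note 2 onset = 3b = 972.973ms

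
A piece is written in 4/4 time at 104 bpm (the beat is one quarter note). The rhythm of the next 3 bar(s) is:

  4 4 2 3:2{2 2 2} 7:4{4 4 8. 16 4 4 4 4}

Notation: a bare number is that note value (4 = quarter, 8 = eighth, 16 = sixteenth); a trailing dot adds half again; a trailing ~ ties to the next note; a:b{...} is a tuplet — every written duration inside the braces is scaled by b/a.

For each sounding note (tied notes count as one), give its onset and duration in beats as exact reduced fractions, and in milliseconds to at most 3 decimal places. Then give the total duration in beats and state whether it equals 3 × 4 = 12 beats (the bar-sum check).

1) 0.0ms=0b +576.923ms=1b
2) 576.923ms=1b +576.923ms=1b
3) 1153.846ms=2b +1153.846ms=2b
4) 2307.692ms=4b +769.231ms=4/3b
5) 3076.923ms=16/3b +769.231ms=4/3b
6) 3846.154ms=20/3b +769.231ms=4/3b
7) 4615.385ms=8b +329.67ms=4/7b
8) 4945.055ms=60/7b +329.67ms=4/7b
9) 5274.725ms=64/7b +247.253ms=3/7b
10) 5521.978ms=67/7b +82.418ms=1/7b
11) 5604.396ms=68/7b +329.67ms=4/7b
12) 5934.066ms=72/7b +329.67ms=4/7b
13) 6263.736ms=76/7b +329.67ms=4/7b
14) 6593.407ms=80/7b +329.67ms=4/7b
Σ=12b of 12 (104bpm 4/4) — PASS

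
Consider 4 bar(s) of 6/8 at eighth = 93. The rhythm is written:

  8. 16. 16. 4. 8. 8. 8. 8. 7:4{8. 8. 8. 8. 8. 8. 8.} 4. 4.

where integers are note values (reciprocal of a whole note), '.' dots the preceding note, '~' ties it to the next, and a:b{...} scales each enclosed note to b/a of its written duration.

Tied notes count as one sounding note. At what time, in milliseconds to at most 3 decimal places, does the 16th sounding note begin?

1. 0.0ms @ 0 + 967.742ms (3/2)
2. 967.742ms @ 3/2 + 483.871ms (3/4)
3. 1451.613ms @ 9/4 + 483.871ms (3/4)
4. 1935.484ms @ 3 + 1935.484ms (3)
5. 3870.968ms @ 6 + 967.742ms (3/2)
6. 4838.71ms @ 15/2 + 967.742ms (3/2)
7. 5806.452ms @ 9 + 967.742ms (3/2)
8. 6774.194ms @ 21/2 + 967.742ms (3/2)
9. 7741.935ms @ 12 + 552.995ms (6/7)
10. 8294.931ms @ 90/7 + 552.995ms (6/7)
11. 8847.926ms @ 96/7 + 552.995ms (6/7)
12. 9400.922ms @ 102/7 + 552.995ms (6/7)
13. 9953.917ms @ 108/7 + 552.995ms (6/7)
14. 10506.912ms @ 114/7 + 552.995ms (6/7)
15. 11059.908ms @ 120/7 + 552.995ms (6/7)
16. 11612.903ms @ 18 + 1935.484ms (3)
17. 13548.387ms @ 21 + 1935.484ms (3)

note 16 onset = 18b = 11612.903ms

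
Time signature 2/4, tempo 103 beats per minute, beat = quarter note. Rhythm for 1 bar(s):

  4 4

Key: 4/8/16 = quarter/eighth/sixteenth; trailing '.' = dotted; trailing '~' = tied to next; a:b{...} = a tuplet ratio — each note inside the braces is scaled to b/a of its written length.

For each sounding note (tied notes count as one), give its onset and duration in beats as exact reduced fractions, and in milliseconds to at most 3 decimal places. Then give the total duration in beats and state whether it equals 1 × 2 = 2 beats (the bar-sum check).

1) 0.0ms=0b +582.524ms=1b
2) 582.524ms=1b +582.524ms=1b
Σ=2b of 2 (103bpm 2/4) — PASS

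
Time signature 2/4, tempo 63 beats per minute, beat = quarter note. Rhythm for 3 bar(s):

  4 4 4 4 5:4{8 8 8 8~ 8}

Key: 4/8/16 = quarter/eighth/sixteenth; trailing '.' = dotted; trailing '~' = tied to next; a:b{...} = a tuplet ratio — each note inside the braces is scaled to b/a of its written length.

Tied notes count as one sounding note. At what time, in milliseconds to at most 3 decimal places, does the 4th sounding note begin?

1. 0.0ms @ 0 + 952.381ms (1)
2. 952.381ms @ 1 + 952.381ms (1)
3. 1904.762ms @ 2 + 952.381ms (1)
4. 2857.143ms @ 3 + 952.381ms (1)
5. 3809.524ms @ 4 + 380.952ms (2/5)
6. 4190.476ms @ 22/5 + 380.952ms (2/5)
7. 4571.429ms @ 24/5 + 380.952ms (2/5)
8. 4952.381ms @ 26/5 + 761.905ms (4/5)

note 4 onset = 3b = 2857.143ms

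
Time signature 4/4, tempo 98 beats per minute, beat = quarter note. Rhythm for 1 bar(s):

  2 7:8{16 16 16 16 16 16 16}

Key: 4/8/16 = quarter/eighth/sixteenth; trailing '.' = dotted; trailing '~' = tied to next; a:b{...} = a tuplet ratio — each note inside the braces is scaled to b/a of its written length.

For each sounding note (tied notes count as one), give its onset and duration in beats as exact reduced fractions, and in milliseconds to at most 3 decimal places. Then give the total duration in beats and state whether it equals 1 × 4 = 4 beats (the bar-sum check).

1) 0.0ms=0b +1224.49ms=2b
2) 1224.49ms=2b +174.927ms=2/7b
3) 1399.417ms=16/7b +174.927ms=2/7b
4) 1574.344ms=18/7b +174.927ms=2/7b
5) 1749.271ms=20/7b +174.927ms=2/7b
6) 1924.198ms=22/7b +174.927ms=2/7b
7) 2099.125ms=24/7b +174.927ms=2/7b
8) 2274.052ms=26/7b +174.927ms=2/7b
Σ=4b of 4 (98bpm 4/4) — PASS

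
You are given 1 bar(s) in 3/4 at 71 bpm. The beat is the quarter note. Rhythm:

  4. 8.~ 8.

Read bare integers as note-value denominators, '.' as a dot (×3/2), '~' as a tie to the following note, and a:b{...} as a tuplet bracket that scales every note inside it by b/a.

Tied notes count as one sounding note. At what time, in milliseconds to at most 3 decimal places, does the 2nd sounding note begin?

1. 0.0ms @ 0 + 1267.606ms (3/2)
2. 1267.606ms @ 3/2 + 1267.606ms (3/2)

note 2 onset = 3/2b = 1267.606ms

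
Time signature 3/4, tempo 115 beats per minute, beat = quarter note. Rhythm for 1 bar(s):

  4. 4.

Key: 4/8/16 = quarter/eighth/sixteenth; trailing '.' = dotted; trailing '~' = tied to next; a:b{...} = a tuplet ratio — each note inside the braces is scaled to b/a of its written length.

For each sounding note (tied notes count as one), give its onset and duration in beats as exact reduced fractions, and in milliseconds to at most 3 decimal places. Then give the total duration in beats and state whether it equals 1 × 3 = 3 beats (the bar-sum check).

1) 0.0ms=0b +782.609ms=3/2b
2) 782.609ms=3/2b +782.609ms=3/2b
Σ=3b of 3 (115bpm 3/4) — PASS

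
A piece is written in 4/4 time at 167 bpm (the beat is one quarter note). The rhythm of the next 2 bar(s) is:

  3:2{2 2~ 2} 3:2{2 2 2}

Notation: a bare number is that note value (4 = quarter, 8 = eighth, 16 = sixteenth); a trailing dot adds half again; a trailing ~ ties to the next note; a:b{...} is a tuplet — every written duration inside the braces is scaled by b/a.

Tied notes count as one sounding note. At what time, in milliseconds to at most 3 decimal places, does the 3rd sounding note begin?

1. 0.0ms @ 0 + 479.042ms (4/3)
2. 479.042ms @ 4/3 + 958.084ms (8/3)
3. 1437.126ms @ 4 + 479.042ms (4/3)
4. 1916.168ms @ 16/3 + 479.042ms (4/3)
5. 2395.21ms @ 20/3 + 479.042ms (4/3)

note 3 onset = 4b = 1437.126ms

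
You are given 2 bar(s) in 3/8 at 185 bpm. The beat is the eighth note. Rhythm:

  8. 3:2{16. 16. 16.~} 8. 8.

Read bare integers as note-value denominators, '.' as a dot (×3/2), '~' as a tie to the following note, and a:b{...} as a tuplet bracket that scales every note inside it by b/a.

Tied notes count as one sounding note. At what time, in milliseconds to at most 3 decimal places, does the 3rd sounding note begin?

1. 0.0ms @ 0 + 486.486ms (3/2)
2. 486.486ms @ 3/2 + 162.162ms (1/2)
3. 648.649ms @ 2 + 162.162ms (1/2)
4. 810.811ms @ 5/2 + 648.649ms (2)
5. 1459.459ms @ 9/2 + 486.486ms (3/2)

note 3 onset = 2b = 648.649ms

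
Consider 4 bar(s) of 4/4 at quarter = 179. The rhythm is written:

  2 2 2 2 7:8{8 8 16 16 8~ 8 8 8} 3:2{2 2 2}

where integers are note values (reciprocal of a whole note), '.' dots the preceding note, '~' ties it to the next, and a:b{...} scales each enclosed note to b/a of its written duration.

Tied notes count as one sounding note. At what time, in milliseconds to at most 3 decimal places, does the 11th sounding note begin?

1. 0.0ms @ 0 + 670.391ms (2)
2. 670.391ms @ 2 + 670.391ms (2)
3. 1340.782ms @ 4 + 670.391ms (2)
4. 2011.173ms @ 6 + 670.391ms (2)
5. 2681.564ms @ 8 + 191.54ms (4/7)
6. 2873.105ms @ 60/7 + 191.54ms (4/7)
7. 3064.645ms @ 64/7 + 95.77ms (2/7)
8. 3160.415ms @ 66/7 + 95.77ms (2/7)
9. 3256.185ms @ 68/7 + 383.081ms (8/7)
10. 3639.266ms @ 76/7 + 191.54ms (4/7)
11. 3830.806ms @ 80/7 + 191.54ms (4/7)
12. 4022.346ms @ 12 + 446.927ms (4/3)
13. 4469.274ms @ 40/3 + 446.927ms (4/3)
14. 4916.201ms @ 44/3 + 446.927ms (4/3)

note 11 onset = 80/7b = 3830.806ms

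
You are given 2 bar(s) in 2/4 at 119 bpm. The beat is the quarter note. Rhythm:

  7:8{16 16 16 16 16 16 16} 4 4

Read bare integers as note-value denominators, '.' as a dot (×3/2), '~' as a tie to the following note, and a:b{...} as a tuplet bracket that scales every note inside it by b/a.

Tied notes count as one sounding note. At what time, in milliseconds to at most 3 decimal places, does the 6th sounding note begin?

note 6 onset = 10/7b = 720.288ms

1. 0.0ms @ 0 + 144.058ms (2/7)
2. 144.058ms @ 2/7 + 144.058ms (2/7)
3. 288.115ms @ 4/7 + 144.058ms (2/7)
4. 432.173ms @ 6/7 + 144.058ms (2/7)
5. 576.23ms @ 8/7 + 144.058ms (2/7)
6. 720.288ms @ 10/7 + 144.058ms (2/7)
7. 864.346ms @ 12/7 + 144.058ms (2/7)
8. 1008.403ms @ 2 + 504.202ms (1)
9. 1512.605ms @ 3 + 504.202ms (1)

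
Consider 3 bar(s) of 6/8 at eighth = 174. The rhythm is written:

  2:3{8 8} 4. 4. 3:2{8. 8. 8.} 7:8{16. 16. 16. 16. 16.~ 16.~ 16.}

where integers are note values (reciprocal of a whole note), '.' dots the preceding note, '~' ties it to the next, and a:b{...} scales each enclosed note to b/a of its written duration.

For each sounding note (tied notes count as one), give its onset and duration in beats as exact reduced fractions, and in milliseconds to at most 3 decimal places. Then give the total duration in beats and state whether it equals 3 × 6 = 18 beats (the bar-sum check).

1) 0.0ms=0b +517.241ms=3/2b
2) 517.241ms=3/2b +517.241ms=3/2b
3) 1034.483ms=3b +1034.483ms=3b
4) 2068.966ms=6b +1034.483ms=3b
5) 3103.448ms=9b +344.828ms=1b
6) 3448.276ms=10b +344.828ms=1b
7) 3793.103ms=11b +344.828ms=1b
8) 4137.931ms=12b +295.567ms=6/7b
9) 4433.498ms=90/7b +295.567ms=6/7b
10) 4729.064ms=96/7b +295.567ms=6/7b
11) 5024.631ms=102/7b +295.567ms=6/7b
12) 5320.197ms=108/7b +886.7ms=18/7b
Σ=18b of 18 (174bpm 6/8) — PASS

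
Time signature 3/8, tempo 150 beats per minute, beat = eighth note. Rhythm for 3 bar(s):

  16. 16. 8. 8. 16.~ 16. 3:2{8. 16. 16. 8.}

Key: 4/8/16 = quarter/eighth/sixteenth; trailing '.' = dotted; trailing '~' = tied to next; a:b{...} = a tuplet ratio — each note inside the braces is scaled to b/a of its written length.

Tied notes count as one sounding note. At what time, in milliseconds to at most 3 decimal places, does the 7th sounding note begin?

note 7 onset = 7b = 2800.0ms

1. 0.0ms @ 0 + 300.0ms (3/4)
2. 300.0ms @ 3/4 + 300.0ms (3/4)
3. 600.0ms @ 3/2 + 600.0ms (3/2)
4. 1200.0ms @ 3 + 600.0ms (3/2)
5. 1800.0ms @ 9/2 + 600.0ms (3/2)
6. 2400.0ms @ 6 + 400.0ms (1)
7. 2800.0ms @ 7 + 200.0ms (1/2)
8. 3000.0ms @ 15/2 + 200.0ms (1/2)
9. 3200.0ms @ 8 + 400.0ms (1)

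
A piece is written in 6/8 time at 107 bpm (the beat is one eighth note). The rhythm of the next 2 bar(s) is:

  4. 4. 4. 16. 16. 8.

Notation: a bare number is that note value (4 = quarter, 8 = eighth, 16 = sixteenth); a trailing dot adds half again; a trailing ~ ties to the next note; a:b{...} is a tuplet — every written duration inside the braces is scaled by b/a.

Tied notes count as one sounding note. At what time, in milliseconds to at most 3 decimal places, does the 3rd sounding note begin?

1. 0.0ms @ 0 + 1682.243ms (3)
2. 1682.243ms @ 3 + 1682.243ms (3)
3. 3364.486ms @ 6 + 1682.243ms (3)
4. 5046.729ms @ 9 + 420.561ms (3/4)
5. 5467.29ms @ 39/4 + 420.561ms (3/4)
6. 5887.85ms @ 21/2 + 841.121ms (3/2)

note 3 onset = 6b = 3364.486ms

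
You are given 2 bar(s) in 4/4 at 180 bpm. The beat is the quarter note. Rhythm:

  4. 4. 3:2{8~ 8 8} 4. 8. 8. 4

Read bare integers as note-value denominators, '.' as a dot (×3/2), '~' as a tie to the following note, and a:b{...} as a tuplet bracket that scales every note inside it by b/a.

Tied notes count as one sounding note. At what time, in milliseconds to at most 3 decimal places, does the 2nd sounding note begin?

1. 0.0ms @ 0 + 500.0ms (3/2)
2. 500.0ms @ 3/2 + 500.0ms (3/2)
3. 1000.0ms @ 3 + 222.222ms (2/3)
4. 1222.222ms @ 11/3 + 111.111ms (1/3)
5. 1333.333ms @ 4 + 500.0ms (3/2)
6. 1833.333ms @ 11/2 + 250.0ms (3/4)
7. 2083.333ms @ 25/4 + 250.0ms (3/4)
8. 2333.333ms @ 7 + 333.333ms (1)

note 2 onset = 3/2b = 500.0ms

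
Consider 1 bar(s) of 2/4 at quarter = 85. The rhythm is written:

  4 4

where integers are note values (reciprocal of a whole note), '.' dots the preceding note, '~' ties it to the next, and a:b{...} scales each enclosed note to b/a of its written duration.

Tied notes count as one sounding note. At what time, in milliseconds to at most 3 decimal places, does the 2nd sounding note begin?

1. 0.0ms @ 0 + 705.882ms (1)
2. 705.882ms @ 1 + 705.882ms (1)

note 2 onset = 1b = 705.882ms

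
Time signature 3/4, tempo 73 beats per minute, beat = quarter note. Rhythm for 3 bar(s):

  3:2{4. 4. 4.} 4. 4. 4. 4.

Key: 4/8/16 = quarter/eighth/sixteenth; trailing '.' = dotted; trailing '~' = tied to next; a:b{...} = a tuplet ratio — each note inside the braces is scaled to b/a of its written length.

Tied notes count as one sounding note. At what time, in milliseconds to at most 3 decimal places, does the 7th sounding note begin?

note 7 onset = 15/2b = 6164.384ms

1. 0.0ms @ 0 + 821.918ms (1)
2. 821.918ms @ 1 + 821.918ms (1)
3. 1643.836ms @ 2 + 821.918ms (1)
4. 2465.753ms @ 3 + 1232.877ms (3/2)
5. 3698.63ms @ 9/2 + 1232.877ms (3/2)
6. 4931.507ms @ 6 + 1232.877ms (3/2)
7. 6164.384ms @ 15/2 + 1232.877ms (3/2)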